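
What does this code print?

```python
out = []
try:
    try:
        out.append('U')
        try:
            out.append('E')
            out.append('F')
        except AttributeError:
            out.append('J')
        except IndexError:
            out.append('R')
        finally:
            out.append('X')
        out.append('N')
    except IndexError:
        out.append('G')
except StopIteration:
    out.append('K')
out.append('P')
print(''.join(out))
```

Execution trace: 'U' (try body) → 'E' (inner try body) → 'F' (inner try body, no exception) → 'X' (inner finally) → 'N' (try body, no exception) → 'P' (after the try/except). Output: UEFXNP

Answer: UEFXNP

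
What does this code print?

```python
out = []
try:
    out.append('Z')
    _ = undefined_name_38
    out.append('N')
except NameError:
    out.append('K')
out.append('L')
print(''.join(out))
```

Execution trace: 'Z' (try body) → 'K' (except NameError) → 'L' (after the try/except). Output: ZKL

Answer: ZKL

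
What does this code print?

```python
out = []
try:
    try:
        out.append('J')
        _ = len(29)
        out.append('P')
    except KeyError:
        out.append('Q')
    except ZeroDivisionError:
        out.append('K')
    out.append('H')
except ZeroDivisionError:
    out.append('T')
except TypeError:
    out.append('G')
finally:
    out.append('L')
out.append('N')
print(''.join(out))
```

Execution trace: 'J' (inner try body) → 'G' (except TypeError) → 'L' (finally) → 'N' (after the try/except). Output: JGLN

Answer: JGLN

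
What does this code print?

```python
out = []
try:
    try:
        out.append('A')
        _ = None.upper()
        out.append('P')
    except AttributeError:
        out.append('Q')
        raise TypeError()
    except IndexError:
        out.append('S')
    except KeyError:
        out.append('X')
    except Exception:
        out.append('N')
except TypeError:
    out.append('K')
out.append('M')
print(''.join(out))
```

Execution trace: 'A' (inner try body) → 'Q' (inner except AttributeError) → 'K' (outer except TypeError) → 'M' (after the try/except). Output: AQKM

Answer: AQKM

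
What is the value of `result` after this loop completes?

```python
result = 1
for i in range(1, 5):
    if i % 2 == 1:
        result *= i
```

Product of odd numbers 1 to 4
`result` takes the values: 1 → 3

Answer: 3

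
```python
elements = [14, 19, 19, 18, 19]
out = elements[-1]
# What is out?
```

Trace:
`elements = [14, 19, 19, 18, 19]` → elements = [14, 19, 19, 18, 19]
`out = elements[-1]` → out = 19
So out = 19

Answer: 19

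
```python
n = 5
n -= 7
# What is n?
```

Trace:
`n = 5` → n = 5
`n -= 7` → n = -2
So n = -2

Answer: -2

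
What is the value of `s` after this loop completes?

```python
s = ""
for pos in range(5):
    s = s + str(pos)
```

Concatenate digits 0 to 4
`s` takes the values: "" → "0" → "01" → "012" → "0123" → "01234"

Answer: "01234"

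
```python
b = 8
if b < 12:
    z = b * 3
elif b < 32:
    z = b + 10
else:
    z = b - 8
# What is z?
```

Trace:
`b = 8` → b = 8
`if b < 12: ...` → b < 12 is True → z = 24
So z = 24

Answer: 24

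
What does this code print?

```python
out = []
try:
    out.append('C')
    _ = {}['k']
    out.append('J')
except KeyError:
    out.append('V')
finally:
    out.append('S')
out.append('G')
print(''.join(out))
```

Execution trace: 'C' (try body) → 'V' (except KeyError) → 'S' (finally) → 'G' (after the try/except). Output: CVSG

Answer: CVSG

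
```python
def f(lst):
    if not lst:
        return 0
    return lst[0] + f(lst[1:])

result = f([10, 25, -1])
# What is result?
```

10 + 25 + (-1) + 0 = 34

Answer: 34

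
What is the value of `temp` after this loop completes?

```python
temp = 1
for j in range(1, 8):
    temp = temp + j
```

Start at 1, add 1 through 7
`temp` takes the values: 1 → 2 → 4 → 7 → 11 → 16 → 22 → 29

Answer: 29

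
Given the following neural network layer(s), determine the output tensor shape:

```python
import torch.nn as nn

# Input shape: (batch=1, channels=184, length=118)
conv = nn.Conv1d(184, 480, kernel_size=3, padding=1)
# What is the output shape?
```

Input: (1, 184, 118) -> Output: (1, 480, 118)

Answer: (1, 480, 118)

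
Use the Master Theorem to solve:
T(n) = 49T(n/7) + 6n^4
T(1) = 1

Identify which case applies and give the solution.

a=49, b=7, f(n)=6n^4. log_7(49) = 2. Since c=4 > 2 and the regularity condition holds (49(n/7)^4 = (49/7^4)n^4 with 49/7^4 < 1), Case 3 applies: T(n) = Θ(f(n)) = O(n^4).

Answer: O(n^4) - Case 3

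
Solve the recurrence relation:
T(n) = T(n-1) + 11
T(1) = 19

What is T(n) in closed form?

Unrolling: T(n) = T(1) + 11·(n-1) = 19 + 11(n-1) = 11n + 8.

Answer: T(n) = 11n + 8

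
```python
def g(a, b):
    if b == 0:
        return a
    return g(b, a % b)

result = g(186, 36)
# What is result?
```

g(186, 36) -> g(36, 6) -> g(6, 0) -> 6

Answer: 6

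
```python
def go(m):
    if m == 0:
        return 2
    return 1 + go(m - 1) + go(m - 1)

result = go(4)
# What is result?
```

go(m) = 1 + 2·go(m-1), go(0)=2. Closed form: (2+1)·2^4 - 1 = 47.

Answer: 47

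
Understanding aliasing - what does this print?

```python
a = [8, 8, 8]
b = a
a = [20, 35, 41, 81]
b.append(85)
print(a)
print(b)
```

Key concept: rebinding vs mutation: a is rebound to a new list, b still points at the original.
Step by step:
`a = [8, 8, 8]` → a = [8, 8, 8]
`b = a` → b = [8, 8, 8] (same object as a)
`a = [20, 35, 41, 81]` → a = [20, 35, 41, 81]
`b.append(85)` → b = [8, 8, 8, 85]
`print(a)` → prints [20, 35, 41, 81]
`print(b)` → prints [8, 8, 8, 85]

Answer:
[20, 35, 41, 81]
[8, 8, 8, 85]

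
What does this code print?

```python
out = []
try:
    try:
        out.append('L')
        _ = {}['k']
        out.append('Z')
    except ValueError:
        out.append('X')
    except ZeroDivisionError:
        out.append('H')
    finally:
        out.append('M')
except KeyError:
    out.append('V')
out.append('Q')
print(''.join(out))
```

Execution trace: 'L' (try body) → 'M' (finally) → 'V' (outer except KeyError) → 'Q' (after the try/except). Output: LMVQ

Answer: LMVQ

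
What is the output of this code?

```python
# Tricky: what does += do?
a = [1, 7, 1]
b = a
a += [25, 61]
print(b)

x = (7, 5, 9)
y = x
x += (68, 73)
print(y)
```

Key concept: += behavior differs for mutable vs immutable.
Step by step:
`a = [1, 7, 1]` → a = [1, 7, 1]
`b = a` → b = [1, 7, 1] (same object as a)
`a += [25, 61]` → a = [1, 7, 1, 25, 61] (same object as b); b = [1, 7, 1, 25, 61] (same object as a)
`print(b)` → prints [1, 7, 1, 25, 61]
`x = (7, 5, 9)` → x = (7, 5, 9)
`y = x` → y = (7, 5, 9)
`x += (68, 73)` → x = (7, 5, 9, 68, 73)
`print(y)` → prints (7, 5, 9)

Answer:
[1, 7, 1, 25, 61]
(7, 5, 9)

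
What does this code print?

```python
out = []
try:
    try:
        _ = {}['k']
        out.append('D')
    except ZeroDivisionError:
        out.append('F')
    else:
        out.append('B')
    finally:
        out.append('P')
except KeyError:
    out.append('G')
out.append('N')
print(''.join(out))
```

Execution trace: 'P' (finally) → 'G' (outer except KeyError) → 'N' (after the try/except). Output: PGN

Answer: PGN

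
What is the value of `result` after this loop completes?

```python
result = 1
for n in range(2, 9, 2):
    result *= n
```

Product of even numbers 2 to 8
`result` takes the values: 1 → 2 → 8 → 48 → 384

Answer: 384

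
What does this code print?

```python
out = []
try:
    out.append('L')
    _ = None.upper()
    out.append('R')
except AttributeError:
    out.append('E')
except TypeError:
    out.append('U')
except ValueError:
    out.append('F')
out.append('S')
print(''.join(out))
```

Execution trace: 'L' (try body) → 'E' (except AttributeError) → 'S' (after the try/except). Output: LES

Answer: LES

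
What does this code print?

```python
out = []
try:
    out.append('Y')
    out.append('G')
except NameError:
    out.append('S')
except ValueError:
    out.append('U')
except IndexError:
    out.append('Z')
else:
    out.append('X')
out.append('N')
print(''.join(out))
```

Execution trace: 'Y' (try body) → 'G' (try body, no exception) → 'X' (else) → 'N' (after the try/except). Output: YGXN

Answer: YGXN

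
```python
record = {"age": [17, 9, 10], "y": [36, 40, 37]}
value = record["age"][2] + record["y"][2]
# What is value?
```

Trace:
`record = {"age": [17, 9, 10], "y": [36, 40, 37]}` → record = {'age': [17, 9, 10], 'y': [36, 40, 37]}
`value = record["age"][2] + record["y"][2]` → value = 47
So value = 47

Answer: 47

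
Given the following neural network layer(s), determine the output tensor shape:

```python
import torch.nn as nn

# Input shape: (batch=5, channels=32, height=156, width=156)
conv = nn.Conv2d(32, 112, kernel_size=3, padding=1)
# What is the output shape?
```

Input: (5, 32, 156, 156) -> Output: (5, 112, 156, 156)

Answer: (5, 112, 156, 156)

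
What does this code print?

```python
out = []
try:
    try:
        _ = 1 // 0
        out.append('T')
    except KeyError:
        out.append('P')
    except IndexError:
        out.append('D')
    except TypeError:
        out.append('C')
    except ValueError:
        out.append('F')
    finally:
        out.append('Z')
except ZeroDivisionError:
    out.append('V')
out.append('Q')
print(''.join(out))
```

Execution trace: 'Z' (finally) → 'V' (outer except ZeroDivisionError) → 'Q' (after the try/except). Output: ZVQ

Answer: ZVQ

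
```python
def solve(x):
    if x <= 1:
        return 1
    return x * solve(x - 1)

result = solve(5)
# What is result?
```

solve(5) = 5 * 4 * 3 * 2 * 1 = 120

Answer: 120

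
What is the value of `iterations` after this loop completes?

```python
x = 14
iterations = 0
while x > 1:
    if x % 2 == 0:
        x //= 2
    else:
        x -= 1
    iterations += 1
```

Steps to reduce 14 to 1
`iterations` takes the values: 0 → 1 → 2 → 3 → 4 → 5

Answer: 5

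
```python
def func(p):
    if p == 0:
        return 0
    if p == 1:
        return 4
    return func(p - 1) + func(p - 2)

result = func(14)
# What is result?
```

Build up from base cases: func(0)=0, func(1)=4, func(2)=4, func(3)=8, func(4)=12, func(5)=20, func(6)=32, ..., func(14)=1508

Answer: 1508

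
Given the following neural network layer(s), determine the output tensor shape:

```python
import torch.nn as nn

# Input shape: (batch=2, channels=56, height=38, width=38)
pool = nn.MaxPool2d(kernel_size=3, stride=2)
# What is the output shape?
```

Input: (2, 56, 38, 38) -> Output: (2, 56, 18, 18)

Answer: (2, 56, 18, 18)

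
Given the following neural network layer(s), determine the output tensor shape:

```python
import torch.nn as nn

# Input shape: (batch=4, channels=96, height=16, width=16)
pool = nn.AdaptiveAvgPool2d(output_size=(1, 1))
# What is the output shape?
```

Input: (4, 96, 16, 16) -> Output: (4, 96, 1, 1)

Answer: (4, 96, 1, 1)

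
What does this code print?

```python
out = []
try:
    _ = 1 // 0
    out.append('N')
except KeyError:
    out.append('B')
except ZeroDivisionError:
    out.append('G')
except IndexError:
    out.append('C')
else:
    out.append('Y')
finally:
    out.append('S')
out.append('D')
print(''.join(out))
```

Execution trace: 'G' (except ZeroDivisionError) → 'S' (finally) → 'D' (after the try/except). Output: GSD

Answer: GSD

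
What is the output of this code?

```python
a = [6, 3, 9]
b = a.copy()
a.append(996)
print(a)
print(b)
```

Key concept: list.copy() creates independent copy.
Step by step:
`a = [6, 3, 9]` → a = [6, 3, 9]
`b = a.copy()` → b = [6, 3, 9]
`a.append(996)` → a = [6, 3, 9, 996]
`print(a)` → prints [6, 3, 9, 996]
`print(b)` → prints [6, 3, 9]

Answer:
[6, 3, 9, 996]
[6, 3, 9]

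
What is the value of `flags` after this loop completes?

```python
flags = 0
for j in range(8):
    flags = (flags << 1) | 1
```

Build 8 consecutive 1-bits: 0b11111111
`flags` takes the values: 0 → 1 → 3 → 7 → 15 → 31 → 63 → 127 → 255

Answer: 255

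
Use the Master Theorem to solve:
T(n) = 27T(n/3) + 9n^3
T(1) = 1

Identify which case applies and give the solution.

a=27, b=3, f(n)=9n^3. log_3(27) = 3. Since c=3 = 3, Case 2 applies: T(n) = Θ(n^log_b(a) · log n) = O(n^3 log n).

Answer: O(n^3 log n) - Case 2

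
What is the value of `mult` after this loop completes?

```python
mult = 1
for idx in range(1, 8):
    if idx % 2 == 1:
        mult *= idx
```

Product of odd numbers 1 to 7
`mult` takes the values: 1 → 3 → 15 → 105

Answer: 105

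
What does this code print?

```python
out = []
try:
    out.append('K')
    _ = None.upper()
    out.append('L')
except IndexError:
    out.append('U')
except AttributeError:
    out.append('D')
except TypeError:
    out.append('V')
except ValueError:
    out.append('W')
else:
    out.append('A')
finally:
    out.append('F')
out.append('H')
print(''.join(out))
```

Execution trace: 'K' (try body) → 'D' (except AttributeError) → 'F' (finally) → 'H' (after the try/except). Output: KDFH

Answer: KDFH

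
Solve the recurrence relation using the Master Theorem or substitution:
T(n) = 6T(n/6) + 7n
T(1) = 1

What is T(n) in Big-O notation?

By Master Theorem: a=6, b=6, f(n)=7n. Since log_6(6) = 1 and f(n) = Θ(n^1), Case 2 applies. T(n) = O(n log n).

Answer: O(n log n)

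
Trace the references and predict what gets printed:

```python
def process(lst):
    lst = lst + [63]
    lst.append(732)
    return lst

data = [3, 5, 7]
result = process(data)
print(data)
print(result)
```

Key concept: rebinding parameter vs mutation.
Step by step:
`data = [3, 5, 7]` → data = [3, 5, 7]
`result = process(data)` → result = [3, 5, 7, 63, 732]
`print(data)` → prints [3, 5, 7]
`print(result)` → prints [3, 5, 7, 63, 732]

Answer:
[3, 5, 7]
[3, 5, 7, 63, 732]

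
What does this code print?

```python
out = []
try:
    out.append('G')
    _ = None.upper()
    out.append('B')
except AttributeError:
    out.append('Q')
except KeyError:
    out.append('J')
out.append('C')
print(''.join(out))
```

Execution trace: 'G' (try body) → 'Q' (except AttributeError) → 'C' (after the try/except). Output: GQC

Answer: GQC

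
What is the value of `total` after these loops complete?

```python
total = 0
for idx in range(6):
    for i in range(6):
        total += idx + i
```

Sum of all idx+i for idx,i in 6x6
`total` takes the values: 0 → 1 → 3 → 6 → 10 → 15 → 16 → 18 → 21 → 25 → 30 → 36 → 38 → 41 → 45 → 50 → 56 → 63 → 66 → 70 → 75 → 81 → 88 → 96 → 100 → 105 → 111 → 118 → 126 → 135 → 140 → 146 → 153 → 161 → 170 → 180

Answer: 180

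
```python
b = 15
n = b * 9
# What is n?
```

Trace:
`b = 15` → b = 15
`n = b * 9` → n = 135
So n = 135

Answer: 135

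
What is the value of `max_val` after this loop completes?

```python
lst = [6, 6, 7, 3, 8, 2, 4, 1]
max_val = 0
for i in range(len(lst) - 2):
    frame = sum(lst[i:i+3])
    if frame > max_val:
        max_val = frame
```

Max sum of 3-element window in [6, 6, 7, 3, 8, 2, 4, 1]
`max_val` takes the values: 0 → 19

Answer: 19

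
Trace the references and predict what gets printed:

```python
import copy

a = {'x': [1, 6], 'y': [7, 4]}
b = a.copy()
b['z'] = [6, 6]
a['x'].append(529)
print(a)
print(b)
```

Key concept: shallow copy of dict with mutable values.
Step by step:
`a = {'x': [1, 6], 'y': [7, 4]}` → a = {'x': [1, 6], 'y': [7, 4]}
`b = a.copy()` → b = {'x': [1, 6], 'y': [7, 4]}
`b['z'] = [6, 6]` → b = {'x': [1, 6], 'y': [7, 4], 'z': [6, 6]}
`a['x'].append(529)` → a = {'x': [1, 6, 529], 'y': [7, 4]}; b = {'x': [1, 6, 529], 'y': [7, 4], 'z': [6, 6]}
`print(a)` → prints {'x': [1, 6, 529], 'y': [7, 4]}
`print(b)` → prints {'x': [1, 6, 529], 'y': [7, 4], 'z': [6, 6]}

Answer:
{'x': [1, 6, 529], 'y': [7, 4]}
{'x': [1, 6, 529], 'y': [7, 4], 'z': [6, 6]}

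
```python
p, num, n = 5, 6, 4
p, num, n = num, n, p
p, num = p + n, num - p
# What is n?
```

Trace:
`p, num, n = 5, 6, 4` → p = 5; num = 6; n = 4
`p, num, n = num, n, p` → p = 6; num = 4; n = 5
`p, num = p + n, num - p` → p = 11; num = -2
So n = 5

Answer: 5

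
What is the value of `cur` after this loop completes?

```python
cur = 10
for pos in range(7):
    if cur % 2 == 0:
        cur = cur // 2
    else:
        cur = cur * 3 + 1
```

Collatz-style transformation from 10
`cur` takes the values: 10 → 5 → 16 → 8 → 4 → 2 → 1 → 4

Answer: 4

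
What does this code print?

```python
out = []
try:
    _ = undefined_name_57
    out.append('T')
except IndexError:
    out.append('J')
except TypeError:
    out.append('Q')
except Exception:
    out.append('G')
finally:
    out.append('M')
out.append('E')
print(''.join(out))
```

Execution trace: 'G' (except Exception) → 'M' (finally) → 'E' (after the try/except). Output: GME

Answer: GME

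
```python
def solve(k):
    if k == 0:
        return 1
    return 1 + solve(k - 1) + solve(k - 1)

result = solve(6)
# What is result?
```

solve(k) = 1 + 2·solve(k-1), solve(0)=1. Closed form: (1+1)·2^6 - 1 = 127.

Answer: 127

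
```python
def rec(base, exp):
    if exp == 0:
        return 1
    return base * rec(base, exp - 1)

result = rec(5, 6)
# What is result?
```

rec(5, 6) = 5 * 5 * 5 * 5 * 5 * 5 = 15625

Answer: 15625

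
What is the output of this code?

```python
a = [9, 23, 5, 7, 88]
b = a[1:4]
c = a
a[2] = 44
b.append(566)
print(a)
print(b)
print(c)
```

Key concept: slice vs alias.
Step by step:
`a = [9, 23, 5, 7, 88]` → a = [9, 23, 5, 7, 88]
`b = a[1:4]` → b = [23, 5, 7]
`c = a` → c = [9, 23, 5, 7, 88] (same object as a)
`a[2] = 44` → a = [9, 23, 44, 7, 88] (same object as c); c = [9, 23, 44, 7, 88] (same object as a)
`b.append(566)` → b = [23, 5, 7, 566]
`print(a)` → prints [9, 23, 44, 7, 88]
`print(b)` → prints [23, 5, 7, 566]
`print(c)` → prints [9, 23, 44, 7, 88]

Answer:
[9, 23, 44, 7, 88]
[23, 5, 7, 566]
[9, 23, 44, 7, 88]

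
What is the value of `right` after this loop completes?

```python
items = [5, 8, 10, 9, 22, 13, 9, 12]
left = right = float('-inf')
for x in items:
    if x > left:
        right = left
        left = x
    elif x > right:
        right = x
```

Second largest (with repeats) in [5, 8, 10, 9, 22, 13, 9, 12]
`right` takes the values: -inf → 5 → 8 → 9 → 10 → 13

Answer: 13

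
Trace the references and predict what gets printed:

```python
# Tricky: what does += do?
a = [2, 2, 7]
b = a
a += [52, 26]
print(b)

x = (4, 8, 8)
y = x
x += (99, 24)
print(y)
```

Key concept: += behavior differs for mutable vs immutable.
Step by step:
`a = [2, 2, 7]` → a = [2, 2, 7]
`b = a` → b = [2, 2, 7] (same object as a)
`a += [52, 26]` → a = [2, 2, 7, 52, 26] (same object as b); b = [2, 2, 7, 52, 26] (same object as a)
`print(b)` → prints [2, 2, 7, 52, 26]
`x = (4, 8, 8)` → x = (4, 8, 8)
`y = x` → y = (4, 8, 8)
`x += (99, 24)` → x = (4, 8, 8, 99, 24)
`print(y)` → prints (4, 8, 8)

Answer:
[2, 2, 7, 52, 26]
(4, 8, 8)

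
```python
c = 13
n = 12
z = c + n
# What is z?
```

Trace:
`c = 13` → c = 13
`n = 12` → n = 12
`z = c + n` → z = 25
So z = 25

Answer: 25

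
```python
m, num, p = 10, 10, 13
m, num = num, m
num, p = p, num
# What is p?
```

Trace:
`m, num, p = 10, 10, 13` → m = 10; num = 10; p = 13
`m, num = num, m` → m = 10; num = 10
`num, p = p, num` → num = 13; p = 10
So p = 10

Answer: 10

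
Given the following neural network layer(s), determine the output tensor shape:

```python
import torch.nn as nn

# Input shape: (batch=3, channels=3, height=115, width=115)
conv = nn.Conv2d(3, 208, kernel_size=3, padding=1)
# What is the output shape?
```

Input: (3, 3, 115, 115) -> Output: (3, 208, 115, 115)

Answer: (3, 208, 115, 115)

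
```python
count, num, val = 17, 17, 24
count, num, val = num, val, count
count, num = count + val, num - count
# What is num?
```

Trace:
`count, num, val = 17, 17, 24` → count = 17; num = 17; val = 24
`count, num, val = num, val, count` → count = 17; num = 24; val = 17
`count, num = count + val, num - count` → count = 34; num = 7
So num = 7

Answer: 7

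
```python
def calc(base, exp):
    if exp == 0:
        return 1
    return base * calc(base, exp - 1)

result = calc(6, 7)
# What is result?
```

calc(6, 7) = 6 * 6 * 6 * 6 * 6 * 6 * 6 = 279936

Answer: 279936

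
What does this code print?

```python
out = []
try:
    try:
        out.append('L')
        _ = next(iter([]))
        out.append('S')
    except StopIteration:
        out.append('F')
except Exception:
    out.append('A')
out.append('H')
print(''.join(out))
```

Execution trace: 'L' (inner try body) → 'F' (inner except StopIteration) → 'H' (after the try/except). Output: LFH

Answer: LFH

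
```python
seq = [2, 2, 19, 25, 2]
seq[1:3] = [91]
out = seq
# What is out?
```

Trace:
`seq = [2, 2, 19, 25, 2]` → seq = [2, 2, 19, 25, 2]
`seq[1:3] = [91]` → seq = [2, 91, 25, 2]
`out = seq` → out = [2, 91, 25, 2]
So out = [2, 91, 25, 2]

Answer: [2, 91, 25, 2]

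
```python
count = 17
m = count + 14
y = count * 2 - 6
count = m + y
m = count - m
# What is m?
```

Trace:
`count = 17` → count = 17
`m = count + 14` → m = 31
`y = count * 2 - 6` → y = 28
`count = m + y` → count = 59
`m = count - m` → m = 28
So m = 28

Answer: 28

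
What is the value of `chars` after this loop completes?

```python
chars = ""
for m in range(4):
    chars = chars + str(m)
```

Concatenate digits 0 to 3
`chars` takes the values: "" → "0" → "01" → "012" → "0123"

Answer: "0123"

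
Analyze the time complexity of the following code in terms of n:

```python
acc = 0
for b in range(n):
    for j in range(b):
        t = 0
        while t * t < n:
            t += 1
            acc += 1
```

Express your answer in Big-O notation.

Each loop level contributes: n × n × √n. Multiplying the contributions gives O(n^2√n).

Answer: O(n^2√n)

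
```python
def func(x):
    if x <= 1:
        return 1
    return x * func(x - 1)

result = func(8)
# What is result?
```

func(8) = 8 * 7 * 6 * 5 * 4 * 3 * 2 * 1 = 40320

Answer: 40320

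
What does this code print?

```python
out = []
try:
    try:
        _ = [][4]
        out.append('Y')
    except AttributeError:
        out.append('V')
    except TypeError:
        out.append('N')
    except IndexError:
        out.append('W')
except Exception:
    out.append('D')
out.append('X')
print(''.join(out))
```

Execution trace: 'W' (inner except IndexError) → 'X' (after the try/except). Output: WX

Answer: WX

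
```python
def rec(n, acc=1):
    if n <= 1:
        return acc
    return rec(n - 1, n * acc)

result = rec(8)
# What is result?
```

Accumulator trace (n, acc): (8, 1) -> (7, 8) -> (6, 56) -> (5, 336) -> (4, 1680) -> (3, 6720) -> (2, 20160) -> (1, 40320) -> return 40320

Answer: 40320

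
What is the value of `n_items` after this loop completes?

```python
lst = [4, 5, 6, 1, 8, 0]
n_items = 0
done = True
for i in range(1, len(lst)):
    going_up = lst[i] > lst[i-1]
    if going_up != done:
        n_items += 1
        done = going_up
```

Count direction changes in [4, 5, 6, 1, 8, 0]
`n_items` takes the values: 0 → 1 → 2 → 3

Answer: 3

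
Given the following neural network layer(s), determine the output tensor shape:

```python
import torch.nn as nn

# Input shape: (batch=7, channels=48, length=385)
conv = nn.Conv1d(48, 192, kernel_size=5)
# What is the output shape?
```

Input: (7, 48, 385) -> Output: (7, 192, 381)

Answer: (7, 192, 381)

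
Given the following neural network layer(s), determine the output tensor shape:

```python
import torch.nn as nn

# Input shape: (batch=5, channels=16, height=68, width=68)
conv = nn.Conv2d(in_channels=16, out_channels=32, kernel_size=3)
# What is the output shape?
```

Input: (5, 16, 68, 68) -> Output: (5, 32, 66, 66)

Answer: (5, 32, 66, 66)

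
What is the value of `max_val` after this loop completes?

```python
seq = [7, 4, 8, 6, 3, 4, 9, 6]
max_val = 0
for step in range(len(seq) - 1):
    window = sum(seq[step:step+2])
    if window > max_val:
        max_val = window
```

Max sum of 2-element window in [7, 4, 8, 6, 3, 4, 9, 6]
`max_val` takes the values: 0 → 11 → 12 → 14 → 15

Answer: 15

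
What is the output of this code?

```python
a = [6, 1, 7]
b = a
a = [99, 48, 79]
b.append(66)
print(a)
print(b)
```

Key concept: rebinding vs mutation: a is rebound to a new list, b still points at the original.
Step by step:
`a = [6, 1, 7]` → a = [6, 1, 7]
`b = a` → b = [6, 1, 7] (same object as a)
`a = [99, 48, 79]` → a = [99, 48, 79]
`b.append(66)` → b = [6, 1, 7, 66]
`print(a)` → prints [99, 48, 79]
`print(b)` → prints [6, 1, 7, 66]

Answer:
[99, 48, 79]
[6, 1, 7, 66]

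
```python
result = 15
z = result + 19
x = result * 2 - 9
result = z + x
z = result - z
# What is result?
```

Trace:
`result = 15` → result = 15
`z = result + 19` → z = 34
`x = result * 2 - 9` → x = 21
`result = z + x` → result = 55
`z = result - z` → z = 21
So result = 55

Answer: 55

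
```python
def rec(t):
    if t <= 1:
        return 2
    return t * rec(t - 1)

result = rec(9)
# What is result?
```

rec(9) = 9 * 8 * 7 * 6 * 5 * 4 * 3 * 2 * 2 = 725760

Answer: 725760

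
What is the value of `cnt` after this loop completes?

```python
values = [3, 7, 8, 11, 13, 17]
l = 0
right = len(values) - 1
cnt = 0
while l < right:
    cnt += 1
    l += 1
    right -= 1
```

Iterations until pointers meet (list length 6)
`cnt` takes the values: 0 → 1 → 2 → 3

Answer: 3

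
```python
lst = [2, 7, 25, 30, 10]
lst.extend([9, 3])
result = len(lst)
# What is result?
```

Trace:
`lst = [2, 7, 25, 30, 10]` → lst = [2, 7, 25, 30, 10]
`lst.extend([9, 3])` → lst = [2, 7, 25, 30, 10, 9, 3]
`result = len(lst)` → result = 7
So result = 7

Answer: 7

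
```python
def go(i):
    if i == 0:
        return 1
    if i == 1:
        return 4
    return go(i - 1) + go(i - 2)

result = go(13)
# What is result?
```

Build up from base cases: go(0)=1, go(1)=4, go(2)=5, go(3)=9, go(4)=14, go(5)=23, go(6)=37, ..., go(13)=1076

Answer: 1076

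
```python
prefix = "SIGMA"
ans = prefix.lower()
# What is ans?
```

Trace:
`prefix = "SIGMA"` → prefix = 'SIGMA'
`ans = prefix.lower()` → ans = 'sigma'
So ans = 'sigma'

Answer: 'sigma'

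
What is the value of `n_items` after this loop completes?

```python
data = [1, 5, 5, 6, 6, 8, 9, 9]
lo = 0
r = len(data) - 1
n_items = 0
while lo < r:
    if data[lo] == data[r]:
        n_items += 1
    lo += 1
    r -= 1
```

Count matching pairs from ends
`n_items` takes the values: 0 → 1

Answer: 1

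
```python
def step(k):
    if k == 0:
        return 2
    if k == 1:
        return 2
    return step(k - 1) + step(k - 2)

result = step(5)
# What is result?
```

Build up from base cases: step(0)=2, step(1)=2, step(2)=4, step(3)=6, step(4)=10, step(5)=16

Answer: 16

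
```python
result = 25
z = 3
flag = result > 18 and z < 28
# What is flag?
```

Trace:
`result = 25` → result = 25
`z = 3` → z = 3
`flag = result > 18 and z < 28` → flag = True
So flag = True

Answer: True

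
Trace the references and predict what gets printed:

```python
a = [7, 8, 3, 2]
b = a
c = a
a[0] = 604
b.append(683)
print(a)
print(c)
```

Key concept: multiple aliases.
Step by step:
`a = [7, 8, 3, 2]` → a = [7, 8, 3, 2]
`b = a` → b = [7, 8, 3, 2] (same object as a)
`c = a` → c = [7, 8, 3, 2] (same object as a, b)
`a[0] = 604` → a = [604, 8, 3, 2] (same object as b, c); b = [604, 8, 3, 2] (same object as a, c); c = [604, 8, 3, 2] (same object as a, b)
`b.append(683)` → a = [604, 8, 3, 2, 683] (same object as b, c); b = [604, 8, 3, 2, 683] (same object as a, c); c = [604, 8, 3, 2, 683] (same object as a, b)
`print(a)` → prints [604, 8, 3, 2, 683]
`print(c)` → prints [604, 8, 3, 2, 683]

Answer:
[604, 8, 3, 2, 683]
[604, 8, 3, 2, 683]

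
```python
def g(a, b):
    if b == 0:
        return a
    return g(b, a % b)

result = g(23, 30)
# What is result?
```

g(23, 30) -> g(30, 23) -> g(23, 7) -> g(7, 2) -> g(2, 1) -> g(1, 0) -> 1

Answer: 1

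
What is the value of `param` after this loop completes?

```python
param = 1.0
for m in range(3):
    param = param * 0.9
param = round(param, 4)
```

Exponential decay: 1.0 * 0.9^3
`param` takes the values: 1.0 → 0.9 → 0.81 → 0.729

Answer: 0.729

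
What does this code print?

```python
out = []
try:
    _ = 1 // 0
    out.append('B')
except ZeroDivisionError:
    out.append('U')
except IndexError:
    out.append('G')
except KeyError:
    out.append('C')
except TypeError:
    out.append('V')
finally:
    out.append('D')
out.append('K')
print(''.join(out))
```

Execution trace: 'U' (except ZeroDivisionError) → 'D' (finally) → 'K' (after the try/except). Output: UDK

Answer: UDK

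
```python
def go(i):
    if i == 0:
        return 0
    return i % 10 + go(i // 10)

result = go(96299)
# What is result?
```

Sum of digits of 96299: 9 + 9 + 2 + 6 + 9 = 35

Answer: 35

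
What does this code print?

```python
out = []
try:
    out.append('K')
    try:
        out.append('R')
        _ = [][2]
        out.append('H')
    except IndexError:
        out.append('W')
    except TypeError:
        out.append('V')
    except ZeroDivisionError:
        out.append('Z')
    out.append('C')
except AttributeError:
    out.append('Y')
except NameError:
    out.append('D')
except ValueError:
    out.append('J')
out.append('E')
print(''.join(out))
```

Execution trace: 'K' (try body) → 'R' (inner try body) → 'W' (inner except IndexError) → 'C' (try body, no exception) → 'E' (after the try/except). Output: KRWCE

Answer: KRWCE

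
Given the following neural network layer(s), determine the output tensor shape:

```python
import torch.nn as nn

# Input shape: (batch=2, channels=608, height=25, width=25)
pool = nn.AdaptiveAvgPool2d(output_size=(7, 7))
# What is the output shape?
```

Input: (2, 608, 25, 25) -> Output: (2, 608, 7, 7)

Answer: (2, 608, 7, 7)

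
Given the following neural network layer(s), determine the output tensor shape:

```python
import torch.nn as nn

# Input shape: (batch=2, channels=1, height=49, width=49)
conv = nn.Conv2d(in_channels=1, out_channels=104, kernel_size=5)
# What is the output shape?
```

Input: (2, 1, 49, 49) -> Output: (2, 104, 45, 45)

Answer: (2, 104, 45, 45)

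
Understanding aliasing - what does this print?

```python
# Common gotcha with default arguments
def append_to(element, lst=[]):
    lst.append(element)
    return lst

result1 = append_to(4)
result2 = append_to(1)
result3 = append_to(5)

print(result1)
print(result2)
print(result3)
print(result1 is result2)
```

Key concept: mutable default argument gotcha.
Step by step:
`result1 = append_to(4)` → result1 = [4]
`result2 = append_to(1)` → result1 = [4, 1] (same object as result2); result2 = [4, 1] (same object as result1)
`result3 = append_to(5)` → result1 = [4, 1, 5] (same object as result2, result3); result2 = [4, 1, 5] (same object as result1, result3); result3 = [4, 1, 5] (same object as result1, result2)
`print(result1)` → prints [4, 1, 5]
`print(result2)` → prints [4, 1, 5]
`print(result3)` → prints [4, 1, 5]
`print(result1 is result2)` → prints True

Answer:
[4, 1, 5]
[4, 1, 5]
[4, 1, 5]
True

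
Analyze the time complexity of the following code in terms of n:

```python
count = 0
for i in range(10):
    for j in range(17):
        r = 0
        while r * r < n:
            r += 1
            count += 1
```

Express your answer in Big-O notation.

Each loop level contributes: 1 × 1 × √n. Multiplying the contributions gives O(√n).

Answer: O(√n)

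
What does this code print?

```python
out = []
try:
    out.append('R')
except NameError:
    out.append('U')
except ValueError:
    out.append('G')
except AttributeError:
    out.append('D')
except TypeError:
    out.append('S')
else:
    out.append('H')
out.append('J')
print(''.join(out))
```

Execution trace: 'R' (try body, no exception) → 'H' (else) → 'J' (after the try/except). Output: RHJ

Answer: RHJ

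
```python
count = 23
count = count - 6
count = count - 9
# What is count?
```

Trace:
`count = 23` → count = 23
`count = count - 6` → count = 17
`count = count - 9` → count = 8
So count = 8

Answer: 8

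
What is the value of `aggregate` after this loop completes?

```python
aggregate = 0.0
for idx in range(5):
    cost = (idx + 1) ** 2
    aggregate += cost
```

Sum of squared losses 1² + 2² + ... + 5²
`aggregate` takes the values: 0.0 → 1.0 → 5.0 → 14.0 → 30.0 → 55.0

Answer: 55.0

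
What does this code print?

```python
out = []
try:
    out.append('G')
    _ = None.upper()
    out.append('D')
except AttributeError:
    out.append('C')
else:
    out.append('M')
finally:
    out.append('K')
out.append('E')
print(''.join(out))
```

Execution trace: 'G' (try body) → 'C' (except AttributeError) → 'K' (finally) → 'E' (after the try/except). Output: GCKE

Answer: GCKE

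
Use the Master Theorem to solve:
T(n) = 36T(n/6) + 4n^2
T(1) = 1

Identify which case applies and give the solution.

a=36, b=6, f(n)=4n^2. log_6(36) = 2. Since c=2 = 2, Case 2 applies: T(n) = Θ(n^log_b(a) · log n) = O(n^2 log n).

Answer: O(n^2 log n) - Case 2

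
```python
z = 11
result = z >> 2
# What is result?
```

Trace:
`z = 11` → z = 11
`result = z >> 2` → result = 2
So result = 2

Answer: 2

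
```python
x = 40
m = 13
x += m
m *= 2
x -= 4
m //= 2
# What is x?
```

Trace:
`x = 40` → x = 40
`m = 13` → m = 13
`x += m` → x = 53
`m *= 2` → m = 26
`x -= 4` → x = 49
`m //= 2` → m = 13
So x = 49

Answer: 49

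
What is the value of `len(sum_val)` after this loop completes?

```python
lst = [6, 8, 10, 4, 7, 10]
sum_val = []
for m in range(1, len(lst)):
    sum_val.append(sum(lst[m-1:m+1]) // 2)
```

Number of 2-element averages
`sum_val` takes the values: [] → [7] → [7, 9] → [7, 9, 7] → [7, 9, 7, 5] → [7, 9, 7, 5, 8]
So `len(sum_val)` = 5

Answer: 5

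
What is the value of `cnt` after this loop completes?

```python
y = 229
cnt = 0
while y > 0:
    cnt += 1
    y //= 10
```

Count digits by repeated division by 10
`cnt` takes the values: 0 → 1 → 2 → 3

Answer: 3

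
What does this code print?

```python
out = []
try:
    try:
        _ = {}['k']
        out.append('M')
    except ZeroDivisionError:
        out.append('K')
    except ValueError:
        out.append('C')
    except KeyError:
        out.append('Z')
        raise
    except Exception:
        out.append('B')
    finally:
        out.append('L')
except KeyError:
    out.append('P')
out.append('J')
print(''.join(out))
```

Execution trace: 'Z' (inner except KeyError) → 'L' (inner finally) → 'P' (outer except KeyError) → 'J' (after the try/except). Output: ZLPJ

Answer: ZLPJ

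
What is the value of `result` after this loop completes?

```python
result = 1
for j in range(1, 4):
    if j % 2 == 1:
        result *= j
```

Product of odd numbers 1 to 3
`result` takes the values: 1 → 3

Answer: 3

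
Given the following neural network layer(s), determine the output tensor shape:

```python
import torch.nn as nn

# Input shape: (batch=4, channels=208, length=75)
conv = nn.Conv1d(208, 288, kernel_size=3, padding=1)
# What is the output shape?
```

Input: (4, 208, 75) -> Output: (4, 288, 75)

Answer: (4, 288, 75)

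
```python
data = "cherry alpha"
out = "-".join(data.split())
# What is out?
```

Trace:
`data = "cherry alpha"` → data = 'cherry alpha'
`out = "-".join(data.split())` → out = 'cherry-alpha'
So out = 'cherry-alpha'

Answer: 'cherry-alpha'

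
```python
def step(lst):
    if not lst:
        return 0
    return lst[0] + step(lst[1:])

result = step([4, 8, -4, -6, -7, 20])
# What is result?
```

4 + 8 + (-4) + (-6) + (-7) + 20 + 0 = 15

Answer: 15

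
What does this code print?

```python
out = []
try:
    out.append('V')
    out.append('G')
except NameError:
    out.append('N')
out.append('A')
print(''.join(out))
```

Execution trace: 'V' (try body) → 'G' (try body, no exception) → 'A' (after the try/except). Output: VGA

Answer: VGA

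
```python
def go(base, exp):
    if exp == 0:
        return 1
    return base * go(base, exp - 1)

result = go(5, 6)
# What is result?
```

go(5, 6) = 5 * 5 * 5 * 5 * 5 * 5 = 15625

Answer: 15625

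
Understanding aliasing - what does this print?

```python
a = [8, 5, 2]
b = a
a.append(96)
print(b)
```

Key concept: basic list aliasing.
Step by step:
`a = [8, 5, 2]` → a = [8, 5, 2]
`b = a` → b = [8, 5, 2] (same object as a)
`a.append(96)` → a = [8, 5, 2, 96] (same object as b); b = [8, 5, 2, 96] (same object as a)
`print(b)` → prints [8, 5, 2, 96]

Answer: [8, 5, 2, 96]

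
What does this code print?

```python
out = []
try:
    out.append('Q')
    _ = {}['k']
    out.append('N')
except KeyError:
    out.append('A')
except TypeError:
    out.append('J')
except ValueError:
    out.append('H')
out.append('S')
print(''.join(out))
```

Execution trace: 'Q' (try body) → 'A' (except KeyError) → 'S' (after the try/except). Output: QAS

Answer: QAS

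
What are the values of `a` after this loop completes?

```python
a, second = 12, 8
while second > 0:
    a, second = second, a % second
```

GCD of 12 and 8
`a` takes the values: 12 → 8 → 4

Answer: 4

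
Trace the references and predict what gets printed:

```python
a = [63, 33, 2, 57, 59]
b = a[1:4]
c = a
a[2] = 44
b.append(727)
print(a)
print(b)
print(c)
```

Key concept: slice vs alias.
Step by step:
`a = [63, 33, 2, 57, 59]` → a = [63, 33, 2, 57, 59]
`b = a[1:4]` → b = [33, 2, 57]
`c = a` → c = [63, 33, 2, 57, 59] (same object as a)
`a[2] = 44` → a = [63, 33, 44, 57, 59] (same object as c); c = [63, 33, 44, 57, 59] (same object as a)
`b.append(727)` → b = [33, 2, 57, 727]
`print(a)` → prints [63, 33, 44, 57, 59]
`print(b)` → prints [33, 2, 57, 727]
`print(c)` → prints [63, 33, 44, 57, 59]

Answer:
[63, 33, 44, 57, 59]
[33, 2, 57, 727]
[63, 33, 44, 57, 59]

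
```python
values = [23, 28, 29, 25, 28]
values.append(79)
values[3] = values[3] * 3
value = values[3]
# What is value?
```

Trace:
`values = [23, 28, 29, 25, 28]` → values = [23, 28, 29, 25, 28]
`values.append(79)` → values = [23, 28, 29, 25, 28, 79]
`values[3] = values[3] * 3` → values = [23, 28, 29, 75, 28, 79]
`value = values[3]` → value = 75
So value = 75

Answer: 75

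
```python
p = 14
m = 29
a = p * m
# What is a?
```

Trace:
`p = 14` → p = 14
`m = 29` → m = 29
`a = p * m` → a = 406
So a = 406

Answer: 406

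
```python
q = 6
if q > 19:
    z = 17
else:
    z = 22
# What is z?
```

Trace:
`q = 6` → q = 6
`if q > 19: ...` → q > 19 is False, take else branch → z = 22
So z = 22

Answer: 22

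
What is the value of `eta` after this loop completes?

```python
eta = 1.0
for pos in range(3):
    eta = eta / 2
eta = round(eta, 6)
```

Halving LR 3 times: 1 / 2^3
`eta` takes the values: 1.0 → 0.5 → 0.25 → 0.125

Answer: 0.125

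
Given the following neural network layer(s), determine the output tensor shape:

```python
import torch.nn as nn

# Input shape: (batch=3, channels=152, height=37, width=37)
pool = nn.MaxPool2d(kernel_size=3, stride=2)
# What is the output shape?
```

Input: (3, 152, 37, 37) -> Output: (3, 152, 18, 18)

Answer: (3, 152, 18, 18)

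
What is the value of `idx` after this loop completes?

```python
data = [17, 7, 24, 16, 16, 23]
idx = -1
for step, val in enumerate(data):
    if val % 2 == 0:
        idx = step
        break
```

First even number index in [17, 7, 24, 16, 16, 23]
`idx` takes the values: -1 → 2

Answer: 2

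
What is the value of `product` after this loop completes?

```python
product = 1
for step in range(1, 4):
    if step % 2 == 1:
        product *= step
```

Product of odd numbers 1 to 3
`product` takes the values: 1 → 3

Answer: 3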